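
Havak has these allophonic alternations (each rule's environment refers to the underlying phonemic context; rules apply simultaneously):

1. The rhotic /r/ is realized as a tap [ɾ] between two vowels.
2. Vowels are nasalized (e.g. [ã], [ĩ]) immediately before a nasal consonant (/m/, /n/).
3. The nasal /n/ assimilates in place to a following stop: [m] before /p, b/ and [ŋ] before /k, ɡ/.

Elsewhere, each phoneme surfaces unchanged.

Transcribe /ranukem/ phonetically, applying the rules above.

[rãnukẽm]

/r/ (word-initial) is in the target of rule 1 but the environment (between two vowels) is not met → [r].
Rule 2 applies to /a/ (between /r/ and /n/: before a nasal consonant) → [ã].
/n/ (between /a/ and /u/) is in the target of rule 3 but the environment (before a labial or velar stop) is not met → [n].
/u/ — between /n/ and /k/; rule 2 does not apply here → [u].
/k/ (between /u/ and /e/): no rule targets it → [k].
/e/ meets the environment for rule 2 (before a nasal consonant) → [ẽ].
/m/ stays [m].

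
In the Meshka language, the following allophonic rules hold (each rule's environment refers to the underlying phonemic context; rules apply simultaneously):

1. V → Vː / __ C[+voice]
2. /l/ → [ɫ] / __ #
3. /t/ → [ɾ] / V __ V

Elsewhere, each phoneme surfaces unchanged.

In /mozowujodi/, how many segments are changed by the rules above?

4

Segments that undergo a rule: /o/ → [oː] (rule 1); /o/ → [oː] (rule 1); /u/ → [uː] (rule 1); /o/ → [oː] (rule 1).
All other segments surface unchanged.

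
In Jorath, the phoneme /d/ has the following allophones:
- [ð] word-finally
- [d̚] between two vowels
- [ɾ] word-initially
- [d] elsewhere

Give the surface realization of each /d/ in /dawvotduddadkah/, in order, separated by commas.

[ɾ], [d], [d], [d], [d]

Occurrence 1 (position 1): word-initially → [ɾ].
Occurrence 2 (position 7): no conditioning environment matches → elsewhere allophone [d].
Occurrence 3 (position 9): no conditioning environment matches → elsewhere allophone [d].
Occurrence 4 (position 10): no conditioning environment matches → elsewhere allophone [d].
Occurrence 5 (position 12): no conditioning environment matches → elsewhere allophone [d].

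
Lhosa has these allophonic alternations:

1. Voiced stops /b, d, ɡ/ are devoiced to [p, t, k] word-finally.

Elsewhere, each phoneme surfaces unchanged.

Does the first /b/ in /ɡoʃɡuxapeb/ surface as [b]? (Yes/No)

/b/ — word-final, word-finally — surfaces as [p] (rule 1).
The actual realization is [p], not [b].

No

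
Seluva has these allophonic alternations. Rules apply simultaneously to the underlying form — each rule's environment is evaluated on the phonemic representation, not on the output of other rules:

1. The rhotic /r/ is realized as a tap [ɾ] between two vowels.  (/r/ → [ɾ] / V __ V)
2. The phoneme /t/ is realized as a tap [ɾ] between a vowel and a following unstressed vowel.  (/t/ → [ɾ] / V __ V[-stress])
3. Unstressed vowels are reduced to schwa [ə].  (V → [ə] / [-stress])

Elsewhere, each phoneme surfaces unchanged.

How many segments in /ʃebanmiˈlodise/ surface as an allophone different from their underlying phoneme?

Segments that undergo a rule: /e/ → [ə] (rule 3); /a/ → [ə] (rule 3); /i/ → [ə] (rule 3); /i/ → [ə] (rule 3); /e/ → [ə] (rule 3).
All other segments surface unchanged.

5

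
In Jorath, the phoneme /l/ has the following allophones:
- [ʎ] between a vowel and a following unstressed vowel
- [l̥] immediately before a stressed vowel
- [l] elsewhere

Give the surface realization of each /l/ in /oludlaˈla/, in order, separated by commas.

[ʎ], [l], [l̥]

Occurrence 1 (position 2): between a vowel and a following unstressed vowel → [ʎ].
Occurrence 2 (position 5): no conditioning environment matches → elsewhere allophone [l].
Occurrence 3 (position 7): immediately before a stressed vowel → [l̥].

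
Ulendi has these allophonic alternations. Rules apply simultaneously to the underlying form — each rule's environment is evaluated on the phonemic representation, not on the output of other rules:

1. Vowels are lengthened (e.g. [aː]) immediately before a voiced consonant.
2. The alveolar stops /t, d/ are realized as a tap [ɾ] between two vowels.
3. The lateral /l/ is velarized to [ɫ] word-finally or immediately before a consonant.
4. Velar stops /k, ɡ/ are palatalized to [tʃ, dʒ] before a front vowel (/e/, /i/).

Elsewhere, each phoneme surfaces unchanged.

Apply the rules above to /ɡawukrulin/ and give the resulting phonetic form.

/ɡ/ — word-initial; rule 4 does not apply here → [ɡ].
/a/ (between /ɡ/ and /w/): before a voiced consonant, so rule 1 applies → [aː].
/w/ (between /a/ and /u/) is unaffected → [w].
/u/ (between /w/ and /k/) is in the target of rule 1 but the environment (before a voiced consonant) is not met → [u].
/k/ (between /u/ and /r/) fails the environment for rule 4, so it stays [k].
/r/ stays [r].
/u/ (between /r/ and /l/) occurs before a voiced consonant → [uː] by rule 1.
/l/ — between /u/ and /i/; rule 3 does not apply here → [l].
Rule 1 applies to /i/ (between /l/ and /n/: before a voiced consonant) → [iː].
/n/ — not in any rule's target class → [n].

[ɡaːwukruːliːn]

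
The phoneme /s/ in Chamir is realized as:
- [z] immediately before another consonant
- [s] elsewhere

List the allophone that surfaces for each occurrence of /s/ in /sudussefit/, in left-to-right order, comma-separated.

Occurrence 1 (position 1): no conditioning environment matches → elsewhere allophone [s].
Occurrence 2 (position 5): immediately before another consonant → [z].
Occurrence 3 (position 6): no conditioning environment matches → elsewhere allophone [s].

[s], [z], [s]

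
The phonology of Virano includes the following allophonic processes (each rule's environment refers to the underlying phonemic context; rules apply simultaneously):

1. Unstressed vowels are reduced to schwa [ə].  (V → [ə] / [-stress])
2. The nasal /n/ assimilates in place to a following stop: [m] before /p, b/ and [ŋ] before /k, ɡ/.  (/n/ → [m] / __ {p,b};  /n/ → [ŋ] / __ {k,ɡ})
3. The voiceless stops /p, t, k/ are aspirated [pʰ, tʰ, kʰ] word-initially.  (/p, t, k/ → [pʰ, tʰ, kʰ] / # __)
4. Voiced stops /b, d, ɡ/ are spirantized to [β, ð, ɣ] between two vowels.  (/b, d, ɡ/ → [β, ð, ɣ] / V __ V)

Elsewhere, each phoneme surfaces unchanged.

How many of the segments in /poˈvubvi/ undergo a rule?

3

Segments that undergo a rule: /p/ → [pʰ] (rule 3); /o/ → [ə] (rule 1); /i/ → [ə] (rule 1).
All other segments surface unchanged.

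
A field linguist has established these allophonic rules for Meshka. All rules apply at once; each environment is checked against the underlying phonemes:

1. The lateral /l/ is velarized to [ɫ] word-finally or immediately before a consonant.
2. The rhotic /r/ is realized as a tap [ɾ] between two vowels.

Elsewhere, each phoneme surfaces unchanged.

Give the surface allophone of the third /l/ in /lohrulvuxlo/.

/l/ — between /x/ and /o/; rule 1 does not apply here → [l].

[l]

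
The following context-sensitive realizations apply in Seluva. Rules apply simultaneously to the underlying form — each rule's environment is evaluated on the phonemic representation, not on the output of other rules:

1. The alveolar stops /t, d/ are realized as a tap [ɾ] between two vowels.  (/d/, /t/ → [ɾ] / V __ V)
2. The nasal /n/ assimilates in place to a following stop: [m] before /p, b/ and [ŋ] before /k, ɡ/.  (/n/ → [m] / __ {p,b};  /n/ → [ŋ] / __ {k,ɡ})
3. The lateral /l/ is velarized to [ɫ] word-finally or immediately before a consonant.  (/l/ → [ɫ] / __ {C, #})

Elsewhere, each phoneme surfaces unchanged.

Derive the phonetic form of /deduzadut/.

/d/ — word-initial; rule 1 does not apply here → [d].
/e/ — not in any rule's target class → [e].
/d/ — between /e/ and /u/, between two vowels — surfaces as [ɾ] (rule 1).
/u/ — not in any rule's target class → [u].
/z/ stays [z].
/a/ (between /z/ and /d/) is unaffected → [a].
/d/ (between /a/ and /u/): between two vowels, so rule 1 applies → [ɾ].
/u/ stays [u].
/t/ (word-final) is in the target of rule 1 but the environment (between two vowels) is not met → [t].

[deɾuzaɾut]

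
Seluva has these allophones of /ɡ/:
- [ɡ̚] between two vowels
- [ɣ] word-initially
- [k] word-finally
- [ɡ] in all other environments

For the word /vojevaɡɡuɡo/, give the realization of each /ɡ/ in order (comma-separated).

[ɡ], [ɡ], [ɡ̚]

Occurrence 1 (position 7): no conditioning environment matches → elsewhere allophone [ɡ].
Occurrence 2 (position 8): no conditioning environment matches → elsewhere allophone [ɡ].
Occurrence 3 (position 10): between two vowels → [ɡ̚].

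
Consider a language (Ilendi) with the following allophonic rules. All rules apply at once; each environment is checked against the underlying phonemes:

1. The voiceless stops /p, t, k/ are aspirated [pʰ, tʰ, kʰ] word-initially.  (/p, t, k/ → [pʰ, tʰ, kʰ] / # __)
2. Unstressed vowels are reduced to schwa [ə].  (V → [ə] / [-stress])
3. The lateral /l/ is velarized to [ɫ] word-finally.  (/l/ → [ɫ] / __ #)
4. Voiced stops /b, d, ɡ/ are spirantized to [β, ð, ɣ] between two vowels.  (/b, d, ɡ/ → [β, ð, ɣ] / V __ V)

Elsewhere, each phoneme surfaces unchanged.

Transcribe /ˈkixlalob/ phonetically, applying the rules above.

/k/ (word-initial) occurs word-initially → [kʰ] by rule 1.
/i/ (between /k/ and /x/) is in the target of rule 2 but the environment (in an unstressed syllable) is not met → [i].
/x/ (between /i/ and /l/): no rule targets it → [x].
/l/ (between /x/ and /a/) fails the environment for rule 3, so it stays [l].
/a/ — between /l/ and /l/, in an unstressed syllable — surfaces as [ə] (rule 2).
/l/ (between /a/ and /o/) is in the target of rule 3 but the environment (word-finally) is not met → [l].
/o/ (between /l/ and /b/) occurs in an unstressed syllable → [ə] by rule 2.
/b/ (word-final): rule 4 targets it, but not between two vowels → unchanged [b].

[ˈkʰixlələb]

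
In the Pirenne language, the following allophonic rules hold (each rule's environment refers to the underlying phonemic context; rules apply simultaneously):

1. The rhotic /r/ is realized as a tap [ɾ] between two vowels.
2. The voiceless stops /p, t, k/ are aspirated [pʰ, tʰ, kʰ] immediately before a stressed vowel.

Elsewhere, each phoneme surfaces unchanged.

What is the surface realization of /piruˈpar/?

[piɾuˈpʰar]

/p/ (word-initial) fails the environment for rule 2, so it stays [p].
/i/ (between /p/ and /r/) is unaffected → [i].
/r/ — between /i/ and /u/, between two vowels — surfaces as [ɾ] (rule 1).
/u/ (between /r/ and /p/): no rule targets it → [u].
/p/ (between /u/ and /a/) occurs immediately before a stressed vowel → [pʰ] by rule 2.
/a/ stays [a].
/r/ (word-final) is in the target of rule 1 but the environment (between two vowels) is not met → [r].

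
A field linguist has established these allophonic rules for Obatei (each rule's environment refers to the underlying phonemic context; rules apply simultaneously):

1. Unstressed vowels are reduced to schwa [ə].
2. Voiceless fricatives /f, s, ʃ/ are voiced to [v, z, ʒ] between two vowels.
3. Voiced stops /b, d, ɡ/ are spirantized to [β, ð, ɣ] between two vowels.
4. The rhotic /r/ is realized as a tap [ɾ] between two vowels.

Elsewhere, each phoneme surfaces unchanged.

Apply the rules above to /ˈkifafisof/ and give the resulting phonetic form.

/k/ stays [k].
/i/ (between /k/ and /f/) fails the environment for rule 1, so it stays [i].
/f/ meets the environment for rule 2 (between two vowels) → [v].
/a/ — between /f/ and /f/, in an unstressed syllable — surfaces as [ə] (rule 1).
/f/ meets the environment for rule 2 (between two vowels) → [v].
/i/ meets the environment for rule 1 (in an unstressed syllable) → [ə].
/s/ — between /i/ and /o/, between two vowels — surfaces as [z] (rule 2).
/o/ meets the environment for rule 1 (in an unstressed syllable) → [ə].
/f/ — word-final; rule 2 does not apply here → [f].

[ˈkivəvəzəf]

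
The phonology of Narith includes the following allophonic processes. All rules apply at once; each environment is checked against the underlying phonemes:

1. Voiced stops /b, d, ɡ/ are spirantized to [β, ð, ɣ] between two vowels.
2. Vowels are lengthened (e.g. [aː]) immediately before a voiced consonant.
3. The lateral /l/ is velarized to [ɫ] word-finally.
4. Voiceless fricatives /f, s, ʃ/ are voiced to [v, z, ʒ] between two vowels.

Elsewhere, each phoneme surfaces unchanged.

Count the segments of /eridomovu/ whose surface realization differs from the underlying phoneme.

Segments that undergo a rule: /e/ → [eː] (rule 2); /i/ → [iː] (rule 2); /d/ → [ð] (rule 1); /o/ → [oː] (rule 2); /o/ → [oː] (rule 2).
All other segments surface unchanged.

5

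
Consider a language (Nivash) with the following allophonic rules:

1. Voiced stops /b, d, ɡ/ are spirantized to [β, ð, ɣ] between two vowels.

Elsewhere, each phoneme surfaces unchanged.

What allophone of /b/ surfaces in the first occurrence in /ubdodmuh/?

/b/ (between /u/ and /d/) is in the target of rule 1 but the environment (between two vowels) is not met → [b].

[b]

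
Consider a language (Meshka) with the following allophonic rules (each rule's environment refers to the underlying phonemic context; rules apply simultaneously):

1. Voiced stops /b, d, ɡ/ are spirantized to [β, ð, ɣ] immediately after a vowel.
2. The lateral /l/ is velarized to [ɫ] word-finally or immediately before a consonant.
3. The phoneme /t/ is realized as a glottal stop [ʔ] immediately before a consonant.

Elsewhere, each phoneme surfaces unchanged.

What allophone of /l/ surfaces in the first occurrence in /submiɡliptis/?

/l/ (between /ɡ/ and /i/): rule 2 targets it, but not word-finally or immediately before a consonant → unchanged [l].

[l]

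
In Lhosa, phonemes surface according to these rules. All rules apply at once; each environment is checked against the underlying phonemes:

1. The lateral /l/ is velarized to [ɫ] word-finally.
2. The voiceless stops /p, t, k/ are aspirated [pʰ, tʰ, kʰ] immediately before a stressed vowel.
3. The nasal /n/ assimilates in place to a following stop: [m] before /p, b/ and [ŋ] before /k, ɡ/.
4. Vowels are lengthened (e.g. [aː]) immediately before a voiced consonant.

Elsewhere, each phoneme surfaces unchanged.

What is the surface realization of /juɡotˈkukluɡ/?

/u/ — between /j/ and /ɡ/, before a voiced consonant — surfaces as [uː] (rule 4).
/o/ — between /ɡ/ and /t/; rule 4 does not apply here → [o].
/t/ — between /o/ and /k/; rule 2 does not apply here → [t].
/k/ — between /t/ and /u/, immediately before a stressed vowel — surfaces as [kʰ] (rule 2).
/u/ (between /k/ and /k/) is in the target of rule 4 but the environment (before a voiced consonant) is not met → [u].
/k/ — between /u/ and /l/; rule 2 does not apply here → [k].
/l/ (between /k/ and /u/) fails the environment for rule 1, so it stays [l].
/u/ (between /l/ and /ɡ/): before a voiced consonant, so rule 4 applies → [uː].

[juːɡotˈkʰukluːɡ]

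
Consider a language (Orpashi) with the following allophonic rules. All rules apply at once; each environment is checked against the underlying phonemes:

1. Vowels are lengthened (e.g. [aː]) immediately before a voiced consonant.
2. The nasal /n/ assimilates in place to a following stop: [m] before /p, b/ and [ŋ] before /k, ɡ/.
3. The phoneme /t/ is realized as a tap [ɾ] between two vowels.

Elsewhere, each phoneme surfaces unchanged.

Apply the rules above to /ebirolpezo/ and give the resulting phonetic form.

[eːbiːroːlpeːzo]

/e/ (word-initial): before a voiced consonant, so rule 1 applies → [eː].
/i/ — between /b/ and /r/, before a voiced consonant — surfaces as [iː] (rule 1).
/o/ (between /r/ and /l/): before a voiced consonant, so rule 1 applies → [oː].
/e/ meets the environment for rule 1 (before a voiced consonant) → [eː].
/o/ (word-final) is in the target of rule 1 but the environment (before a voiced consonant) is not met → [o].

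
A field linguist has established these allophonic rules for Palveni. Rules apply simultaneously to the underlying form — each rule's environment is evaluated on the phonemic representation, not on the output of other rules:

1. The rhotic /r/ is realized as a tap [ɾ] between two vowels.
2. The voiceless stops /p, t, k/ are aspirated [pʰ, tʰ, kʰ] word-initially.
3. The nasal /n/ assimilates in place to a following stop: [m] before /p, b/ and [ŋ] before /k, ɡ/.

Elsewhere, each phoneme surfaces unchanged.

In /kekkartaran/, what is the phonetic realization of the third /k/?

[k]

/k/ — between /k/ and /a/; rule 2 does not apply here → [k].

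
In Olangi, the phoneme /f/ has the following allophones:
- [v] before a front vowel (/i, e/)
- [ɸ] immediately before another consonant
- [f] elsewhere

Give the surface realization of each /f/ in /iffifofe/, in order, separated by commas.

Occurrence 1 (position 2): immediately before another consonant → [ɸ].
Occurrence 2 (position 3): before a front vowel (/i, e/) → [v].
Occurrence 3 (position 5): no conditioning environment matches → elsewhere allophone [f].
Occurrence 4 (position 7): before a front vowel (/i, e/) → [v].

[ɸ], [v], [f], [v]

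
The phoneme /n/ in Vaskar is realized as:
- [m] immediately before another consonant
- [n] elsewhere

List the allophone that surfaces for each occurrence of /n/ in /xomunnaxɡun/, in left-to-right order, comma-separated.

[m], [n], [n]

Occurrence 1 (position 5): immediately before another consonant → [m].
Occurrence 2 (position 6): no conditioning environment matches → elsewhere allophone [n].
Occurrence 3 (position 11): no conditioning environment matches → elsewhere allophone [n].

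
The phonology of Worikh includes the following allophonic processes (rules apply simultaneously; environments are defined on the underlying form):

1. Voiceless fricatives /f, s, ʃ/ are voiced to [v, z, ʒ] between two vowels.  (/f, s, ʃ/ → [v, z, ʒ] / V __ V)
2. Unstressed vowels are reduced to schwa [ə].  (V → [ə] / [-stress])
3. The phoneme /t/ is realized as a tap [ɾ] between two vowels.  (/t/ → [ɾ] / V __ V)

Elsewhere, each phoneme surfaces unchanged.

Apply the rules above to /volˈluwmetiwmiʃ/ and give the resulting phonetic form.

/o/ (between /v/ and /l/): in an unstressed syllable, so rule 2 applies → [ə].
/u/ (between /l/ and /w/) fails the environment for rule 2, so it stays [u].
Rule 2 applies to /e/ (between /m/ and /t/: in an unstressed syllable) → [ə].
/t/ meets the environment for rule 3 (between two vowels) → [ɾ].
/i/ — between /t/ and /w/, in an unstressed syllable — surfaces as [ə] (rule 2).
/i/ meets the environment for rule 2 (in an unstressed syllable) → [ə].
/ʃ/ — word-final; rule 1 does not apply here → [ʃ].

[vəlˈluwməɾəwməʃ]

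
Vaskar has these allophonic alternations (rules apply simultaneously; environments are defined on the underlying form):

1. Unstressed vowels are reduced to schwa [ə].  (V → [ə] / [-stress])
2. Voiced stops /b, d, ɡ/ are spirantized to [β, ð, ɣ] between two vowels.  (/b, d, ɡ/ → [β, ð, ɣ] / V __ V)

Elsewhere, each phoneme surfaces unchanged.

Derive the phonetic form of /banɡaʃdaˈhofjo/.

[bənɡəʃdəˈhofjə]

/b/ (word-initial) is in the target of rule 2 but the environment (between two vowels) is not met → [b].
/a/ (between /b/ and /n/): in an unstressed syllable, so rule 1 applies → [ə].
/n/ stays [n].
/ɡ/ (between /n/ and /a/) fails the environment for rule 2, so it stays [ɡ].
/a/ meets the environment for rule 1 (in an unstressed syllable) → [ə].
/ʃ/ stays [ʃ].
/d/ (between /ʃ/ and /a/): rule 2 targets it, but not between two vowels → unchanged [d].
Rule 1 applies to /a/ (between /d/ and /h/: in an unstressed syllable) → [ə].
/h/ (between /a/ and /o/): no rule targets it → [h].
/o/ (between /h/ and /f/) fails the environment for rule 1, so it stays [o].
/f/ — not in any rule's target class → [f].
/j/ stays [j].
Rule 1 applies to /o/ (word-final: in an unstressed syllable) → [ə].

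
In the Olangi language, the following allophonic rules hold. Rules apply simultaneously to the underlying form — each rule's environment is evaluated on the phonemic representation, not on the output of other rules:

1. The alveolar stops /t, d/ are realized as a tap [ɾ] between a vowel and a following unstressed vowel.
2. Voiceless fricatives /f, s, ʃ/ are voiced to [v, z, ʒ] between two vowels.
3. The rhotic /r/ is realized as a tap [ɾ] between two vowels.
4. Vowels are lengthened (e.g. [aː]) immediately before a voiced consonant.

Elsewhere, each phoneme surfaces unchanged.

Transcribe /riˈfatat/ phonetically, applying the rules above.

/r/ (word-initial): rule 3 targets it, but not between two vowels → unchanged [r].
/i/ (between /r/ and /f/): rule 4 targets it, but not before a voiced consonant → unchanged [i].
/f/ — between /i/ and /a/, between two vowels — surfaces as [v] (rule 2).
/a/ (between /f/ and /t/) is in the target of rule 4 but the environment (before a voiced consonant) is not met → [a].
/t/ (between /a/ and /a/): between a vowel and a following unstressed vowel, so rule 1 applies → [ɾ].
/a/ (between /t/ and /t/): rule 4 targets it, but not before a voiced consonant → unchanged [a].
/t/ (word-final): rule 1 targets it, but not between a vowel and a following unstressed vowel → unchanged [t].

[riˈvaɾat]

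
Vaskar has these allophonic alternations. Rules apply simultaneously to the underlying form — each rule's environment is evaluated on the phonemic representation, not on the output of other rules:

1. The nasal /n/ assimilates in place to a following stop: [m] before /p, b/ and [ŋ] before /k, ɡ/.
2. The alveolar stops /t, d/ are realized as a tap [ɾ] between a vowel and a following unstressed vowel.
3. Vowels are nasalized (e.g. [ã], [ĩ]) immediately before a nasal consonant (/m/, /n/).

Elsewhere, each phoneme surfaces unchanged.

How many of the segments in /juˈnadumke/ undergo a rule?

3

Segments that undergo a rule: /u/ → [ũ] (rule 3); /d/ → [ɾ] (rule 2); /u/ → [ũ] (rule 3).
All other segments surface unchanged.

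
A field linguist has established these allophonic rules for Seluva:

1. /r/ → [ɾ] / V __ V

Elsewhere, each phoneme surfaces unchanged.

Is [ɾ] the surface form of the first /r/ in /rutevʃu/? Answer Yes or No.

No

/r/ (word-initial): rule 1 targets it, but not between two vowels → unchanged [r].
The actual realization is [r], not [ɾ].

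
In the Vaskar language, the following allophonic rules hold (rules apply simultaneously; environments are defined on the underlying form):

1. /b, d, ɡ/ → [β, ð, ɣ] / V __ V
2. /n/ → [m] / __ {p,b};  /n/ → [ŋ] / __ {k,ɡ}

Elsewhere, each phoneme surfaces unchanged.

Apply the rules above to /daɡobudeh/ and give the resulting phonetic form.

[daɣoβuðeh]

/d/ (word-initial) is in the target of rule 1 but the environment (between two vowels) is not met → [d].
/ɡ/ meets the environment for rule 1 (between two vowels) → [ɣ].
/b/ (between /o/ and /u/): between two vowels, so rule 1 applies → [β].
/d/ (between /u/ and /e/): between two vowels, so rule 1 applies → [ð].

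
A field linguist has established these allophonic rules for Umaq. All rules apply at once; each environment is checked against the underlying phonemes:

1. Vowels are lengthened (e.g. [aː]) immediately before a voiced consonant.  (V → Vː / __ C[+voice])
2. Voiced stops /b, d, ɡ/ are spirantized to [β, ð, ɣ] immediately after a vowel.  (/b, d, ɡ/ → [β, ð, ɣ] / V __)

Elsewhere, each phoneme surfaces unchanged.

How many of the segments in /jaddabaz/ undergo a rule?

5

Segments that undergo a rule: /a/ → [aː] (rule 1); /d/ → [ð] (rule 2); /a/ → [aː] (rule 1); /b/ → [β] (rule 2); /a/ → [aː] (rule 1).
All other segments surface unchanged.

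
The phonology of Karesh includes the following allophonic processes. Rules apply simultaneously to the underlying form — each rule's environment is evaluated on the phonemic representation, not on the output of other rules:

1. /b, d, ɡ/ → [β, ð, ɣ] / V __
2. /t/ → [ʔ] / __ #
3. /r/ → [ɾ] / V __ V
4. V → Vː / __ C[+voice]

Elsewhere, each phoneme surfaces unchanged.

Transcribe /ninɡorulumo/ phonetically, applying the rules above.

[niːnɡoːɾuːluːmo]

/i/ — between /n/ and /n/, before a voiced consonant — surfaces as [iː] (rule 4).
/ɡ/ — between /n/ and /o/; rule 1 does not apply here → [ɡ].
/o/ meets the environment for rule 4 (before a voiced consonant) → [oː].
/r/ (between /o/ and /u/): between two vowels, so rule 3 applies → [ɾ].
/u/ meets the environment for rule 4 (before a voiced consonant) → [uː].
/u/ meets the environment for rule 4 (before a voiced consonant) → [uː].
/o/ (word-final) is in the target of rule 4 but the environment (before a voiced consonant) is not met → [o].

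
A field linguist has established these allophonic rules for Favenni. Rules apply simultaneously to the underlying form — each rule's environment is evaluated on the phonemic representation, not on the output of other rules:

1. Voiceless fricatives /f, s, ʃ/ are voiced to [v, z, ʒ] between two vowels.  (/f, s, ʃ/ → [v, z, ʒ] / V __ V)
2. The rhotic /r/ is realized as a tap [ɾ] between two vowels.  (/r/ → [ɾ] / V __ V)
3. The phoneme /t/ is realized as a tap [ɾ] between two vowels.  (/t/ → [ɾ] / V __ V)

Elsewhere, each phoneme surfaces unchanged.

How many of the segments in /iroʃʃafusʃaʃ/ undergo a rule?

2

Segments that undergo a rule: /r/ → [ɾ] (rule 2); /f/ → [v] (rule 1).
All other segments surface unchanged.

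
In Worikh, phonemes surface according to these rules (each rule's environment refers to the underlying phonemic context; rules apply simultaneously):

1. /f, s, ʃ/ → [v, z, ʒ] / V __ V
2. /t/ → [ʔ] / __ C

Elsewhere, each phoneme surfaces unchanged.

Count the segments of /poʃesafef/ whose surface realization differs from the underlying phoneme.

3

Segments that undergo a rule: /ʃ/ → [ʒ] (rule 1); /s/ → [z] (rule 1); /f/ → [v] (rule 1).
All other segments surface unchanged.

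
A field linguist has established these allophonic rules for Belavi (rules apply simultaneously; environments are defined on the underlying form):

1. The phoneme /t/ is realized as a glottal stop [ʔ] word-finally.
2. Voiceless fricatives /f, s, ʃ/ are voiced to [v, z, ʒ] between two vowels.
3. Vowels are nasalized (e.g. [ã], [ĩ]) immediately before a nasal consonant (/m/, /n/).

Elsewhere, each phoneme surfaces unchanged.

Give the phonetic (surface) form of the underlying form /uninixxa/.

/u/ (word-initial) occurs before a nasal consonant → [ũ] by rule 3.
/n/ (between /u/ and /i/) is unaffected → [n].
Rule 3 applies to /i/ (between /n/ and /n/: before a nasal consonant) → [ĩ].
/n/ — not in any rule's target class → [n].
/i/ (between /n/ and /x/) is in the target of rule 3 but the environment (before a nasal consonant) is not met → [i].
/x/ (between /i/ and /x/): no rule targets it → [x].
/x/ (between /x/ and /a/) is unaffected → [x].
/a/ — word-final; rule 3 does not apply here → [a].

[ũnĩnixxa]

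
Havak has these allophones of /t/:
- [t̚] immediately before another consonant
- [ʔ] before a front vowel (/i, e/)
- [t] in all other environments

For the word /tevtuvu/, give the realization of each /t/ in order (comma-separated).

[ʔ], [t]

Occurrence 1 (position 1): before a front vowel (/i, e/) → [ʔ].
Occurrence 2 (position 4): no conditioning environment matches → elsewhere allophone [t].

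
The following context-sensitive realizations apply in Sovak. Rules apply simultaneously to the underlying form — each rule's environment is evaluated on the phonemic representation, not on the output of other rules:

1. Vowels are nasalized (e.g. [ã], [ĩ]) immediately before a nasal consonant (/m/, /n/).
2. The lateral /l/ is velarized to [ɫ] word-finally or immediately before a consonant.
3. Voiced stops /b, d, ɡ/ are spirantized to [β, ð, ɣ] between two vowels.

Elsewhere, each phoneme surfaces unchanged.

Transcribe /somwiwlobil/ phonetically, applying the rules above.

[sõmwiwloβiɫ]

/s/ — not in any rule's target class → [s].
/o/ meets the environment for rule 1 (before a nasal consonant) → [õ].
/m/ (between /o/ and /w/) is unaffected → [m].
/w/ (between /m/ and /i/): no rule targets it → [w].
/i/ — between /w/ and /w/; rule 1 does not apply here → [i].
/w/ (between /i/ and /l/) is unaffected → [w].
/l/ (between /w/ and /o/) is in the target of rule 2 but the environment (word-finally or immediately before a consonant) is not met → [l].
/o/ (between /l/ and /b/) is in the target of rule 1 but the environment (before a nasal consonant) is not met → [o].
Rule 3 applies to /b/ (between /o/ and /i/: between two vowels) → [β].
/i/ — between /b/ and /l/; rule 1 does not apply here → [i].
/l/ meets the environment for rule 2 (word-finally or immediately before a consonant) → [ɫ].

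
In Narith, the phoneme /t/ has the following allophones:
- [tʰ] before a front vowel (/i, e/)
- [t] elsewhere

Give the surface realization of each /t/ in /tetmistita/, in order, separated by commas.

Occurrence 1 (position 1): before a front vowel (/i, e/) → [tʰ].
Occurrence 2 (position 3): no conditioning environment matches → elsewhere allophone [t].
Occurrence 3 (position 7): before a front vowel (/i, e/) → [tʰ].
Occurrence 4 (position 9): no conditioning environment matches → elsewhere allophone [t].

[tʰ], [t], [tʰ], [t]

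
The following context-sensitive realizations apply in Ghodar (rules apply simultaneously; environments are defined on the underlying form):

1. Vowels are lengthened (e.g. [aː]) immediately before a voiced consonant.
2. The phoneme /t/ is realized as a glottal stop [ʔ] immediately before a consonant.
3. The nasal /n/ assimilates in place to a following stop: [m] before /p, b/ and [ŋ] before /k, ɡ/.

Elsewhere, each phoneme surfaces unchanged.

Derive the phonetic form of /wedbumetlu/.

[weːdbuːmeʔlu]

/w/ stays [w].
/e/ meets the environment for rule 1 (before a voiced consonant) → [eː].
/d/ (between /e/ and /b/) is unaffected → [d].
/b/ — not in any rule's target class → [b].
/u/ (between /b/ and /m/) occurs before a voiced consonant → [uː] by rule 1.
/m/ — not in any rule's target class → [m].
/e/ (between /m/ and /t/) fails the environment for rule 1, so it stays [e].
/t/ (between /e/ and /l/): immediately before a consonant, so rule 2 applies → [ʔ].
/l/ — not in any rule's target class → [l].
/u/ — word-final; rule 1 does not apply here → [u].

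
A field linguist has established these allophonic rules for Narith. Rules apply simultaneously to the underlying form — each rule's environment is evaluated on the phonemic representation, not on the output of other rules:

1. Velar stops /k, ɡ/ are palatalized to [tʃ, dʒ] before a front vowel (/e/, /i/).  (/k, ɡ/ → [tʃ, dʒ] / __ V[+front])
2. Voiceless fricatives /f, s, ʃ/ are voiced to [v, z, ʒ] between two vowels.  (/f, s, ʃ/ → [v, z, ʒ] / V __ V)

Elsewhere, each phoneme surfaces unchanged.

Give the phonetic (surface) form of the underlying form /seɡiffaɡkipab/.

/s/ (word-initial) is in the target of rule 2 but the environment (between two vowels) is not met → [s].
/e/ (between /s/ and /ɡ/) is unaffected → [e].
/ɡ/ meets the environment for rule 1 (before a front vowel) → [dʒ].
/i/ (between /ɡ/ and /f/) is unaffected → [i].
/f/ (between /i/ and /f/) is in the target of rule 2 but the environment (between two vowels) is not met → [f].
/f/ (between /f/ and /a/) is in the target of rule 2 but the environment (between two vowels) is not met → [f].
/a/ (between /f/ and /ɡ/) is unaffected → [a].
/ɡ/ (between /a/ and /k/) fails the environment for rule 1, so it stays [ɡ].
Rule 1 applies to /k/ (between /ɡ/ and /i/: before a front vowel) → [tʃ].
/i/ stays [i].
/p/ stays [p].
/a/ stays [a].
/b/ stays [b].

[sedʒiffaɡtʃipab]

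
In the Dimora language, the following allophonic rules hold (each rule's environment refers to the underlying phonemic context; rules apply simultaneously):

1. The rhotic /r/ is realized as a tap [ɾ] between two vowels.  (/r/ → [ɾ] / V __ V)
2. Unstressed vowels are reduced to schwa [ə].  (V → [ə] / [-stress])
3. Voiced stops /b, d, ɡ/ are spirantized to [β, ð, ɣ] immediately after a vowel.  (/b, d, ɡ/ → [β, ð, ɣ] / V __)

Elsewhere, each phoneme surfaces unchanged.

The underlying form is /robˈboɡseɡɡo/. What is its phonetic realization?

/r/ (word-initial) fails the environment for rule 1, so it stays [r].
Rule 2 applies to /o/ (between /r/ and /b/: in an unstressed syllable) → [ə].
/b/ — between /o/ and /b/, immediately after a vowel — surfaces as [β] (rule 3).
/b/ (between /b/ and /o/) is in the target of rule 3 but the environment (immediately after a vowel) is not met → [b].
/o/ (between /b/ and /ɡ/) fails the environment for rule 2, so it stays [o].
/ɡ/ (between /o/ and /s/): immediately after a vowel, so rule 3 applies → [ɣ].
/s/ stays [s].
/e/ (between /s/ and /ɡ/): in an unstressed syllable, so rule 2 applies → [ə].
/ɡ/ meets the environment for rule 3 (immediately after a vowel) → [ɣ].
/ɡ/ — between /ɡ/ and /o/; rule 3 does not apply here → [ɡ].
/o/ — word-final, in an unstressed syllable — surfaces as [ə] (rule 2).

[rəβˈboɣsəɣɡə]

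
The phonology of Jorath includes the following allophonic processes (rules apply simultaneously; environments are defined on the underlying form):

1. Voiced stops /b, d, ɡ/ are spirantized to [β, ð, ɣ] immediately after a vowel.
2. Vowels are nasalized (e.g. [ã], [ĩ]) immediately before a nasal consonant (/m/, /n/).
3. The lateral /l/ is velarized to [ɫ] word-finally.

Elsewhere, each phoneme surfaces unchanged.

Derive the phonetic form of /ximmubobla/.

/x/ (word-initial): no rule targets it → [x].
Rule 2 applies to /i/ (between /x/ and /m/: before a nasal consonant) → [ĩ].
/m/ (between /i/ and /m/) is unaffected → [m].
/m/ — not in any rule's target class → [m].
/u/ (between /m/ and /b/) is in the target of rule 2 but the environment (before a nasal consonant) is not met → [u].
/b/ (between /u/ and /o/): immediately after a vowel, so rule 1 applies → [β].
/o/ (between /b/ and /b/): rule 2 targets it, but not before a nasal consonant → unchanged [o].
Rule 1 applies to /b/ (between /o/ and /l/: immediately after a vowel) → [β].
/l/ — between /b/ and /a/; rule 3 does not apply here → [l].
/a/ (word-final) is in the target of rule 2 but the environment (before a nasal consonant) is not met → [a].

[xĩmmuβoβla]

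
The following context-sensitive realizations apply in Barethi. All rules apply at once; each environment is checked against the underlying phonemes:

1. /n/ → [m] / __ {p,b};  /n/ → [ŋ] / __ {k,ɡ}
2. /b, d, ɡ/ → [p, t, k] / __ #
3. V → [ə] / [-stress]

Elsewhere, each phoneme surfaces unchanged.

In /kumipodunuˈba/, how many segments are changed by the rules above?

5

Segments that undergo a rule: /u/ → [ə] (rule 3); /i/ → [ə] (rule 3); /o/ → [ə] (rule 3); /u/ → [ə] (rule 3); /u/ → [ə] (rule 3).
All other segments surface unchanged.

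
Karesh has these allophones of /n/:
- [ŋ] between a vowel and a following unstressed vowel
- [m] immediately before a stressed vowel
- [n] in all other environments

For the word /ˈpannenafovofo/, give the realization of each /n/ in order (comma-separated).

[n], [n], [ŋ]

Occurrence 1 (position 3): no conditioning environment matches → elsewhere allophone [n].
Occurrence 2 (position 4): no conditioning environment matches → elsewhere allophone [n].
Occurrence 3 (position 6): between a vowel and a following unstressed vowel → [ŋ].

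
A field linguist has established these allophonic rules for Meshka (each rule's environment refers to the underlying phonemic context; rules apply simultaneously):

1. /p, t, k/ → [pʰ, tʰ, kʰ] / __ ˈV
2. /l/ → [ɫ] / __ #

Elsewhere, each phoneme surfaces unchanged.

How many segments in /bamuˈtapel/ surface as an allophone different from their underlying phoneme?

Segments that undergo a rule: /t/ → [tʰ] (rule 1); /l/ → [ɫ] (rule 2).
All other segments surface unchanged.

2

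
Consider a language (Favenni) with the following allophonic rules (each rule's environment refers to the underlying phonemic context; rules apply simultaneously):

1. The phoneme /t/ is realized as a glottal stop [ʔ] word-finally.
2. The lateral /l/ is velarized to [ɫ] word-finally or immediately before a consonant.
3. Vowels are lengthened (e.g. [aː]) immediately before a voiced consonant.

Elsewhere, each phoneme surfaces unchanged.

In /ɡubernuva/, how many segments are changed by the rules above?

3

Segments that undergo a rule: /u/ → [uː] (rule 3); /e/ → [eː] (rule 3); /u/ → [uː] (rule 3).
All other segments surface unchanged.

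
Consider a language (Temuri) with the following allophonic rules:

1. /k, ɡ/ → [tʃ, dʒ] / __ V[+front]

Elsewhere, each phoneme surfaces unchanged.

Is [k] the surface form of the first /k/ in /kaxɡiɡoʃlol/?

/k/ (word-initial) fails the environment for rule 1, so it stays [k].
The actual realization is [k], which matches [k].

Yes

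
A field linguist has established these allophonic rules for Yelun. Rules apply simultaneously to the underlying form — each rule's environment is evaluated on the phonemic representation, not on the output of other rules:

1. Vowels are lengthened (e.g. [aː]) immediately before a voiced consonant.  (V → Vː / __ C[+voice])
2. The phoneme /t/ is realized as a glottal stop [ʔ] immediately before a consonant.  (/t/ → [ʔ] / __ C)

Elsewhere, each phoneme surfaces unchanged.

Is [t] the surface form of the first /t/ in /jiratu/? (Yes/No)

/t/ (between /a/ and /u/) fails the environment for rule 2, so it stays [t].
The actual realization is [t], which matches [t].

Yes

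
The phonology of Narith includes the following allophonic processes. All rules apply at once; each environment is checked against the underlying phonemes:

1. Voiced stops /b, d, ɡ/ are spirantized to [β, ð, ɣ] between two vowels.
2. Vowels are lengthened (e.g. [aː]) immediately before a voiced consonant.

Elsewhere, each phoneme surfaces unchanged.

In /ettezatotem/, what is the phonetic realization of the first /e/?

/e/ (word-initial) is in the target of rule 2 but the environment (before a voiced consonant) is not met → [e].

[e]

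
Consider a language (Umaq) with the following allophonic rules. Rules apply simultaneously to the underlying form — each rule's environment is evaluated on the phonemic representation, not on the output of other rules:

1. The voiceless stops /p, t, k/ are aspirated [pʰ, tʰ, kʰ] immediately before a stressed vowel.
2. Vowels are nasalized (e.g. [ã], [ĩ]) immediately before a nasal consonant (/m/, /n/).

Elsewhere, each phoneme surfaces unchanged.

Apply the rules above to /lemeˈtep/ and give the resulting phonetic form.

[lẽmeˈtʰep]

/l/ (word-initial): no rule targets it → [l].
/e/ — between /l/ and /m/, before a nasal consonant — surfaces as [ẽ] (rule 2).
/m/ stays [m].
/e/ — between /m/ and /t/; rule 2 does not apply here → [e].
/t/ (between /e/ and /e/) occurs immediately before a stressed vowel → [tʰ] by rule 1.
/e/ — between /t/ and /p/; rule 2 does not apply here → [e].
/p/ — word-final; rule 1 does not apply here → [p].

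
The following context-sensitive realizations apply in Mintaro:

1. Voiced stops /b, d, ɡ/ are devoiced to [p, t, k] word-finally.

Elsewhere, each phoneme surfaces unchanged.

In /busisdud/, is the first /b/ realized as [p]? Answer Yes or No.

No

/b/ — word-initial; rule 1 does not apply here → [b].
The actual realization is [b], not [p].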